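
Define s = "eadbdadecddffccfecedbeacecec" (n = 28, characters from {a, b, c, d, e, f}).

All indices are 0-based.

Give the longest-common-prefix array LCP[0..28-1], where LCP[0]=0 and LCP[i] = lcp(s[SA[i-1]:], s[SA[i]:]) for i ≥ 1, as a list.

rank→(start, suffix):
  0 → (22, 'acecec')
  1 → (1, 'adbdadecddffccfecedbeacecec')
  2 → (5, 'adecddffccfecedbeacecec')
  3 → (3, 'bdadecddffccfecedbeacecec')
  4 → (20, 'beacecec')
  5 → (27, 'c')
  6 → (13, 'ccfecedbeacecec')
  7 → (8, 'cddffccfecedbeacecec')
  8 → (25, 'cec')
  9 → (23, 'cecec')
  10 → (17, 'cedbeacecec')
  11 → (14, 'cfecedbeacecec')
  12 → (4, 'dadecddffccfecedbeacecec')
  13 → (2, 'dbdadecddffccfecedbeacecec')
  14 → (19, 'dbeacecec')
  15 → (9, 'ddffccfecedbeacecec')
  16 → (6, 'decddffccfecedbeacecec')
  17 → (10, 'dffccfecedbeacecec')
  18 → (21, 'eacecec')
  19 → (0, 'eadbdadecddffccfecedbeacecec')
  20 → (26, 'ec')
  21 → (7, 'ecddffccfecedbeacecec')
  22 → (24, 'ecec')
  23 → (16, 'ecedbeacecec')
  24 → (18, 'edbeacecec')
  25 → (12, 'fccfecedbeacecec')
  26 → (15, 'fecedbeacecec')
  27 → (11, 'ffccfecedbeacecec')

SA = [22, 1, 5, 3, 20, 27, 13, 8, 25, 23, 17, 14, 4, 2, 19, 9, 6, 10, 21, 0, 26, 7, 24, 16, 18, 12, 15, 11]
i: (SA[i-1],SA[i]) lcp shared
  1: (22,1) 1 'a'
  2: (1,5) 2 'ad'
  3: (5,3) 0 ''
  4: (3,20) 1 'b'
  5: (20,27) 0 ''
  6: (27,13) 1 'c'
  7: (13,8) 1 'c'
  8: (8,25) 1 'c'
  9: (25,23) 3 'cec'
  10: (23,17) 2 'ce'
  11: (17,14) 1 'c'
  12: (14,4) 0 ''
  13: (4,2) 1 'd'
  14: (2,19) 2 'db'
  15: (19,9) 1 'd'
  16: (9,6) 1 'd'
  17: (6,10) 1 'd'
  18: (10,21) 0 ''
  19: (21,0) 2 'ea'
  20: (0,26) 1 'e'
  21: (26,7) 2 'ec'
  22: (7,24) 2 'ec'
  23: (24,16) 3 'ece'
  24: (16,18) 1 'e'
  25: (18,12) 0 ''
  26: (12,15) 1 'f'
  27: (15,11) 1 'f'

[0, 1, 2, 0, 1, 0, 1, 1, 1, 3, 2, 1, 0, 1, 2, 1, 1, 1, 0, 2, 1, 2, 2, 3, 1, 0, 1, 1]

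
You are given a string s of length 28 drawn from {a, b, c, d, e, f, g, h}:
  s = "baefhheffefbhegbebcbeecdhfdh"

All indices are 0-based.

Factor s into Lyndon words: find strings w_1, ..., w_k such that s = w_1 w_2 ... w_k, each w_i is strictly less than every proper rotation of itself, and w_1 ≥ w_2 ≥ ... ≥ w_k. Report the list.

["b", "aefhheffefbhegbebcbeecdhfdh"]

emit factor 1: 'b' (i=0, period=1)
emit factor 2: 'aefhheffefbhegbebcbeecdhfdh' (i=1, period=27)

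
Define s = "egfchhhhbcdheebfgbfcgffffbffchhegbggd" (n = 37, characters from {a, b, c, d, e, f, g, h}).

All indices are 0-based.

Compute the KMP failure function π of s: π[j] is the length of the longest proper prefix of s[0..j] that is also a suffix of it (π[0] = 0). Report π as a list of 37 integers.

[0, 0, 0, 0, 0, 0, 0, 0, 0, 0, 0, 0, 1, 1, 0, 0, 0, 0, 0, 0, 0, 0, 0, 0, 0, 0, 0, 0, 0, 0, 0, 1, 2, 0, 0, 0, 0]

π[0] = 0
j=1 s[j]='g': π[1]=0 (border '')
j=2 s[j]='f': π[2]=0 (border '')
j=3 s[j]='c': π[3]=0 (border '')
j=4 s[j]='h': π[4]=0 (border '')
j=5 s[j]='h': π[5]=0 (border '')
j=6 s[j]='h': π[6]=0 (border '')
j=7 s[j]='h': π[7]=0 (border '')
j=8 s[j]='b': π[8]=0 (border '')
j=9 s[j]='c': π[9]=0 (border '')
j=10 s[j]='d': π[10]=0 (border '')
j=11 s[j]='h': π[11]=0 (border '')
j=12 s[j]='e': π[12]=1 (border 'e')
j=13 s[j]='e': k: 1→0; π[13]=1 (border 'e')
j=14 s[j]='b': k: 1→0; π[14]=0 (border '')
j=15 s[j]='f': π[15]=0 (border '')
j=16 s[j]='g': π[16]=0 (border '')
j=17 s[j]='b': π[17]=0 (border '')
j=18 s[j]='f': π[18]=0 (border '')
j=19 s[j]='c': π[19]=0 (border '')
j=20 s[j]='g': π[20]=0 (border '')
j=21 s[j]='f': π[21]=0 (border '')
j=22 s[j]='f': π[22]=0 (border '')
j=23 s[j]='f': π[23]=0 (border '')
j=24 s[j]='f': π[24]=0 (border '')
j=25 s[j]='b': π[25]=0 (border '')
j=26 s[j]='f': π[26]=0 (border '')
j=27 s[j]='f': π[27]=0 (border '')
j=28 s[j]='c': π[28]=0 (border '')
j=29 s[j]='h': π[29]=0 (border '')
j=30 s[j]='h': π[30]=0 (border '')
j=31 s[j]='e': π[31]=1 (border 'e')
j=32 s[j]='g': π[32]=2 (border 'eg')
j=33 s[j]='b': k: 2→0; π[33]=0 (border '')
j=34 s[j]='g': π[34]=0 (border '')
j=35 s[j]='g': π[35]=0 (border '')
j=36 s[j]='d': π[36]=0 (border '')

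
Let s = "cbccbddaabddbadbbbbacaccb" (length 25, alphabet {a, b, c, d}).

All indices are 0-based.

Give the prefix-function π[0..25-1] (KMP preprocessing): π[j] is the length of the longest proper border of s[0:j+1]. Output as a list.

[0, 0, 1, 1, 2, 0, 0, 0, 0, 0, 0, 0, 0, 0, 0, 0, 0, 0, 0, 0, 1, 0, 1, 1, 2]

π[0] = 0
j=1 s[j]='b': π[1]=0 (border '')
j=2 s[j]='c': π[2]=1 (border 'c')
j=3 s[j]='c': k: 1→0; π[3]=1 (border 'c')
j=4 s[j]='b': π[4]=2 (border 'cb')
j=5 s[j]='d': k: 2→0; π[5]=0 (border '')
j=6 s[j]='d': π[6]=0 (border '')
j=7 s[j]='a': π[7]=0 (border '')
j=8 s[j]='a': π[8]=0 (border '')
j=9 s[j]='b': π[9]=0 (border '')
j=10 s[j]='d': π[10]=0 (border '')
j=11 s[j]='d': π[11]=0 (border '')
j=12 s[j]='b': π[12]=0 (border '')
j=13 s[j]='a': π[13]=0 (border '')
j=14 s[j]='d': π[14]=0 (border '')
j=15 s[j]='b': π[15]=0 (border '')
j=16 s[j]='b': π[16]=0 (border '')
j=17 s[j]='b': π[17]=0 (border '')
j=18 s[j]='b': π[18]=0 (border '')
j=19 s[j]='a': π[19]=0 (border '')
j=20 s[j]='c': π[20]=1 (border 'c')
j=21 s[j]='a': k: 1→0; π[21]=0 (border '')
j=22 s[j]='c': π[22]=1 (border 'c')
j=23 s[j]='c': k: 1→0; π[23]=1 (border 'c')
j=24 s[j]='b': π[24]=2 (border 'cb')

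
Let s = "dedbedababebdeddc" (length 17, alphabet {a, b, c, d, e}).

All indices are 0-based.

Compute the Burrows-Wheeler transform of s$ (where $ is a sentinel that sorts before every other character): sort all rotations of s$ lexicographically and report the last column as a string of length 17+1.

rank  rotation            last
    0  $dedbedababebdeddc  c
    1  ababebdeddc$dedbed  d
    2  abebdeddc$dedbedab  b
    3  babebdeddc$dedbeda  a
    4  bdeddc$dedbedababe  e
    5  bebdeddc$dedbedaba  a
    6  bedababebdeddc$ded  d
    7  c$dedbedababebdedd  d
    8  dababebdeddc$dedbe  e
    9  dbedababebdeddc$de  e
   10  dc$dedbedababebded  d
   11  ddc$dedbedababebde  e
   12  dedbedababebdeddc$  $
   13  deddc$dedbedababeb  b
   14  ebdeddc$dedbedabab  b
   15  edababebdeddc$dedb  b
   16  edbedababebdeddc$d  d
   17  eddc$dedbedababebd  d

cdbaeaddeede$bbbdd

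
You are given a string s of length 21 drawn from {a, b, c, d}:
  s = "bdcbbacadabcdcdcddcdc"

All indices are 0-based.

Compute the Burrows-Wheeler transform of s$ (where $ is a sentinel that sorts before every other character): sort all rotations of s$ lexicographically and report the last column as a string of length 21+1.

cdbcbca$daddbddacbdccc

rank  rotation                last
    0  $bdcbbacadabcdcdcddcdc  c
    1  abcdcdcddcdc$bdcbbacad  d
    2  acadabcdcdcddcdc$bdcbb  b
    3  adabcdcdcddcdc$bdcbbac  c
    4  bacadabcdcdcddcdc$bdcb  b
    5  bbacadabcdcdcddcdc$bdc  c
    6  bcdcdcddcdc$bdcbbacada  a
    7  bdcbbacadabcdcdcddcdc$  $
    8  c$bdcbbacadabcdcdcddcd  d
    9  cadabcdcdcddcdc$bdcbba  a
   10  cbbacadabcdcdcddcdc$bd  d
   11  cdc$bdcbbacadabcdcdcdd  d
   12  cdcdcddcdc$bdcbbacadab  b
   13  cdcddcdc$bdcbbacadabcd  d
   14  cddcdc$bdcbbacadabcdcd  d
   15  dabcdcdcddcdc$bdcbbaca  a
   16  dc$bdcbbacadabcdcdcddc  c
   17  dcbbacadabcdcdcddcdc$b  b
   18  dcdc$bdcbbacadabcdcdcd  d
   19  dcdcddcdc$bdcbbacadabc  c
   20  dcddcdc$bdcbbacadabcdc  c
   21  ddcdc$bdcbbacadabcdcdc  c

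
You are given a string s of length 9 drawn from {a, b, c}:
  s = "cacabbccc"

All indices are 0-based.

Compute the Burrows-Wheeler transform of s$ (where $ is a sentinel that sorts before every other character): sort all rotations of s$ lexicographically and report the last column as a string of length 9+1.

cccabca$cb

rank  rotation    last
    0  $cacabbccc  c
    1  abbccc$cac  c
    2  acabbccc$c  c
    3  bbccc$caca  a
    4  bccc$cacab  b
    5  c$cacabbcc  c
    6  cabbccc$ca  a
    7  cacabbccc$  $
    8  cc$cacabbc  c
    9  ccc$cacabb  b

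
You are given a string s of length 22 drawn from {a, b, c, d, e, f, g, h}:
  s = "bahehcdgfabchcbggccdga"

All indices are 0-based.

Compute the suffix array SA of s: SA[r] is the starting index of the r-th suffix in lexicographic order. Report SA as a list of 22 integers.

rank | idx | suffix
   0 |  21 | a
   1 |   9 | abchcbggccdga
   2 |   1 | ahehcdgfabchcbggccdga
   3 |   0 | bahehcdgfabchcbggccdga
   4 |  10 | bchcbggccdga
   5 |  14 | bggccdga
   6 |  13 | cbggccdga
   7 |  17 | ccdga
   8 |  18 | cdga
   9 |   5 | cdgfabchcbggccdga
  10 |  11 | chcbggccdga
  11 |  19 | dga
  12 |   6 | dgfabchcbggccdga
  13 |   3 | ehcdgfabchcbggccdga
  14 |   8 | fabchcbggccdga
  15 |  20 | ga
  16 |  16 | gccdga
  17 |   7 | gfabchcbggccdga
  18 |  15 | ggccdga
  19 |  12 | hcbggccdga
  20 |   4 | hcdgfabchcbggccdga
  21 |   2 | hehcdgfabchcbggccdga

[21, 9, 1, 0, 10, 14, 13, 17, 18, 5, 11, 19, 6, 3, 8, 20, 16, 7, 15, 12, 4, 2]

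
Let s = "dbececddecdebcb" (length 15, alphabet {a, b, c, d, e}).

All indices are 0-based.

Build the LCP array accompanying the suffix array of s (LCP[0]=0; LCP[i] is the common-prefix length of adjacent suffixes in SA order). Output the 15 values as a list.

sorted suffixes:
  #0 SA[0]=14  'b'
  #1 SA[1]=12  'bcb'
  #2 SA[2]=1  'bececddecdebcb'
  #3 SA[3]=13  'cb'
  #4 SA[4]=5  'cddecdebcb'
  #5 SA[5]=9  'cdebcb'
  #6 SA[6]=3  'cecddecdebcb'
  #7 SA[7]=0  'dbececddecdebcb'
  #8 SA[8]=6  'ddecdebcb'
  #9 SA[9]=10  'debcb'
  #10 SA[10]=7  'decdebcb'
  #11 SA[11]=11  'ebcb'
  #12 SA[12]=4  'ecddecdebcb'
  #13 SA[13]=8  'ecdebcb'
  #14 SA[14]=2  'ececddecdebcb'

SA = [14, 12, 1, 13, 5, 9, 3, 0, 6, 10, 7, 11, 4, 8, 2]
i: (SA[i-1],SA[i]) lcp shared
  1: (14,12) 1 'b'
  2: (12,1) 1 'b'
  3: (1,13) 0 ''
  4: (13,5) 1 'c'
  5: (5,9) 2 'cd'
  6: (9,3) 1 'c'
  7: (3,0) 0 ''
  8: (0,6) 1 'd'
  9: (6,10) 1 'd'
  10: (10,7) 2 'de'
  11: (7,11) 0 ''
  12: (11,4) 1 'e'
  13: (4,8) 3 'ecd'
  14: (8,2) 2 'ec'

[0, 1, 1, 0, 1, 2, 1, 0, 1, 1, 2, 0, 1, 3, 2]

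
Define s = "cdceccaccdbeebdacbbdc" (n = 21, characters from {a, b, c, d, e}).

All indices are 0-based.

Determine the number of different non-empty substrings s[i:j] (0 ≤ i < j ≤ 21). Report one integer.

sorted suffixes:
  #0 SA[0]=15  'acbbdc'
  #1 SA[1]=6  'accdbeebdacbbdc'
  #2 SA[2]=17  'bbdc'
  #3 SA[3]=13  'bdacbbdc'
  #4 SA[4]=18  'bdc'
  #5 SA[5]=10  'beebdacbbdc'
  #6 SA[6]=20  'c'
  #7 SA[7]=5  'caccdbeebdacbbdc'
  #8 SA[8]=16  'cbbdc'
  #9 SA[9]=4  'ccaccdbeebdacbbdc'
  #10 SA[10]=7  'ccdbeebdacbbdc'
  #11 SA[11]=8  'cdbeebdacbbdc'
  #12 SA[12]=0  'cdceccaccdbeebdacbbdc'
  #13 SA[13]=2  'ceccaccdbeebdacbbdc'
  #14 SA[14]=14  'dacbbdc'
  #15 SA[15]=9  'dbeebdacbbdc'
  #16 SA[16]=19  'dc'
  #17 SA[17]=1  'dceccaccdbeebdacbbdc'
  #18 SA[18]=12  'ebdacbbdc'
  #19 SA[19]=3  'eccaccdbeebdacbbdc'
  #20 SA[20]=11  'eebdacbbdc'

SA = [15, 6, 17, 13, 18, 10, 20, 5, 16, 4, 7, 8, 0, 2, 14, 9, 19, 1, 12, 3, 11]
[i] adj suffixes → lcp
  [1] 15/6 → 2 ('ac')
  [2] 6/17 → 0 ('')
  [3] 17/13 → 1 ('b')
  [4] 13/18 → 2 ('bd')
  [5] 18/10 → 1 ('b')
  [6] 10/20 → 0 ('')
  [7] 20/5 → 1 ('c')
  [8] 5/16 → 1 ('c')
  [9] 16/4 → 1 ('c')
  [10] 4/7 → 2 ('cc')
  [11] 7/8 → 1 ('c')
  [12] 8/0 → 2 ('cd')
  [13] 0/2 → 1 ('c')
  [14] 2/14 → 0 ('')
  [15] 14/9 → 1 ('d')
  [16] 9/19 → 1 ('d')
  [17] 19/1 → 2 ('dc')
  [18] 1/12 → 0 ('')
  [19] 12/3 → 1 ('e')
  [20] 3/11 → 1 ('e')

n(n+1)/2 = 21·22/2 = 231
Σ LCP = 0 + 2 + 0 + 1 + 2 + 1 + 0 + 1 + 1 + 1 + 2 + 1 + 2 + 1 + 0 + 1 + 1 + 2 + 0 + 1 + 1 = 21
distinct = 231 − 21 = 210

210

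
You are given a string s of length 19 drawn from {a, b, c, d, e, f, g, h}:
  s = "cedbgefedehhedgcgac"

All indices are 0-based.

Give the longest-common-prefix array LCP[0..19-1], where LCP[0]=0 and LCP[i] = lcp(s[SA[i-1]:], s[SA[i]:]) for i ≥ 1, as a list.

rank | idx | suffix
   0 |  17 | ac
   1 |   3 | bgefedehhedgcgac
   2 |  18 | c
   3 |   0 | cedbgefedehhedgcgac
   4 |  15 | cgac
   5 |   2 | dbgefedehhedgcgac
   6 |   8 | dehhedgcgac
   7 |  13 | dgcgac
   8 |   1 | edbgefedehhedgcgac
   9 |   7 | edehhedgcgac
  10 |  12 | edgcgac
  11 |   5 | efedehhedgcgac
  12 |   9 | ehhedgcgac
  13 |   6 | fedehhedgcgac
  14 |  16 | gac
  15 |  14 | gcgac
  16 |   4 | gefedehhedgcgac
  17 |  11 | hedgcgac
  18 |  10 | hhedgcgac

SA = [17, 3, 18, 0, 15, 2, 8, 13, 1, 7, 12, 5, 9, 6, 16, 14, 4, 11, 10]
[i] adj suffixes → lcp
  [1] 17/3 → 0 ('')
  [2] 3/18 → 0 ('')
  [3] 18/0 → 1 ('c')
  [4] 0/15 → 1 ('c')
  [5] 15/2 → 0 ('')
  [6] 2/8 → 1 ('d')
  [7] 8/13 → 1 ('d')
  [8] 13/1 → 0 ('')
  [9] 1/7 → 2 ('ed')
  [10] 7/12 → 2 ('ed')
  [11] 12/5 → 1 ('e')
  [12] 5/9 → 1 ('e')
  [13] 9/6 → 0 ('')
  [14] 6/16 → 0 ('')
  [15] 16/14 → 1 ('g')
  [16] 14/4 → 1 ('g')
  [17] 4/11 → 0 ('')
  [18] 11/10 → 1 ('h')

[0, 0, 0, 1, 1, 0, 1, 1, 0, 2, 2, 1, 1, 0, 0, 1, 1, 0, 1]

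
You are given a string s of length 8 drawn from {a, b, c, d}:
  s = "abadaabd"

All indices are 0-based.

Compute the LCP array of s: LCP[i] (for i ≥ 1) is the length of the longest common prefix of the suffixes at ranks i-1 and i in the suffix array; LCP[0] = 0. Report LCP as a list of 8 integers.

rank→(start, suffix):
  0 → (4, 'aabd')
  1 → (0, 'abadaabd')
  2 → (5, 'abd')
  3 → (2, 'adaabd')
  4 → (1, 'badaabd')
  5 → (6, 'bd')
  6 → (7, 'd')
  7 → (3, 'daabd')

SA = [4, 0, 5, 2, 1, 6, 7, 3]
rank  pair      lcp
   1  s[4:],s[0:]  1  'a'
   2  s[0:],s[5:]  2  'ab'
   3  s[5:],s[2:]  1  'a'
   4  s[2:],s[1:]  0  ''
   5  s[1:],s[6:]  1  'b'
   6  s[6:],s[7:]  0  ''
   7  s[7:],s[3:]  1  'd'

[0, 1, 2, 1, 0, 1, 0, 1]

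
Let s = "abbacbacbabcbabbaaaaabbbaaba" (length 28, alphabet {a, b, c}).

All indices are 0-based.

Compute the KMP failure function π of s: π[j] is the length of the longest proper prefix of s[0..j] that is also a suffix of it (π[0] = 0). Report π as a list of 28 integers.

[0, 0, 0, 1, 0, 0, 1, 0, 0, 1, 2, 0, 0, 1, 2, 3, 4, 1, 1, 1, 1, 2, 3, 0, 1, 1, 2, 1]

π[0] = 0
j=1 s[j]='b': π[1]=0 (border '')
j=2 s[j]='b': π[2]=0 (border '')
j=3 s[j]='a': π[3]=1 (border 'a')
j=4 s[j]='c': k: 1→0; π[4]=0 (border '')
j=5 s[j]='b': π[5]=0 (border '')
j=6 s[j]='a': π[6]=1 (border 'a')
j=7 s[j]='c': k: 1→0; π[7]=0 (border '')
j=8 s[j]='b': π[8]=0 (border '')
j=9 s[j]='a': π[9]=1 (border 'a')
j=10 s[j]='b': π[10]=2 (border 'ab')
j=11 s[j]='c': k: 2→0; π[11]=0 (border '')
j=12 s[j]='b': π[12]=0 (border '')
j=13 s[j]='a': π[13]=1 (border 'a')
j=14 s[j]='b': π[14]=2 (border 'ab')
j=15 s[j]='b': π[15]=3 (border 'abb')
j=16 s[j]='a': π[16]=4 (border 'abba')
j=17 s[j]='a': k: 4→1→0; π[17]=1 (border 'a')
j=18 s[j]='a': k: 1→0; π[18]=1 (border 'a')
j=19 s[j]='a': k: 1→0; π[19]=1 (border 'a')
j=20 s[j]='a': k: 1→0; π[20]=1 (border 'a')
j=21 s[j]='b': π[21]=2 (border 'ab')
j=22 s[j]='b': π[22]=3 (border 'abb')
j=23 s[j]='b': k: 3→0; π[23]=0 (border '')
j=24 s[j]='a': π[24]=1 (border 'a')
j=25 s[j]='a': k: 1→0; π[25]=1 (border 'a')
j=26 s[j]='b': π[26]=2 (border 'ab')
j=27 s[j]='a': k: 2→0; π[27]=1 (border 'a')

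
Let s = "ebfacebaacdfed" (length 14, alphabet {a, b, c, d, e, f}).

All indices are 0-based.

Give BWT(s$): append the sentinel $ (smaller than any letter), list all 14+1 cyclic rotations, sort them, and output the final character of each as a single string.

rank  rotation         last
    0  $ebfacebaacdfed  d
    1  aacdfed$ebfaceb  b
    2  acdfed$ebfaceba  a
    3  acebaacdfed$ebf  f
    4  baacdfed$ebface  e
    5  bfacebaacdfed$e  e
    6  cdfed$ebfacebaa  a
    7  cebaacdfed$ebfa  a
    8  d$ebfacebaacdfe  e
    9  dfed$ebfacebaac  c
   10  ebaacdfed$ebfac  c
   11  ebfacebaacdfed$  $
   12  ed$ebfacebaacdf  f
   13  facebaacdfed$eb  b
   14  fed$ebfacebaacd  d

dbafeeaaecc$fbd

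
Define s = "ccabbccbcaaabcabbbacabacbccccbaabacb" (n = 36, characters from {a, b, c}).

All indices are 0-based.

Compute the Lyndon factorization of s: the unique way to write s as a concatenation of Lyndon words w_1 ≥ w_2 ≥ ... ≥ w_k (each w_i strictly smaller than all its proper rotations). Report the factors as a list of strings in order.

emit factor 1: 'c' (i=0, period=1)
emit factor 2: 'c' (i=1, period=1)
emit factor 3: 'abbccbc' (i=2, period=7)
emit factor 4: 'aaabcabbbacabacbccccbaabacb' (i=9, period=27)

["c", "c", "abbccbc", "aaabcabbbacabacbccccbaabacb"]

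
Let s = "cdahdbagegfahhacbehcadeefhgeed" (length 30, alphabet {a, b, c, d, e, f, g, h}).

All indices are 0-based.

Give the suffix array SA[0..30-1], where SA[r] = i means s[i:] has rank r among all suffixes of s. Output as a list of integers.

[14, 20, 6, 2, 11, 5, 16, 19, 15, 0, 29, 1, 4, 21, 28, 27, 22, 23, 8, 17, 10, 24, 26, 7, 9, 13, 18, 3, 25, 12]

sorted suffixes:
  #0 SA[0]=14  'acbehcadeefhgeed'
  #1 SA[1]=20  'adeefhgeed'
  #2 SA[2]=6  'agegfahhacbehcadeefhgeed'
  #3 SA[3]=2  'ahdbagegfahhacbehcadeefhgeed'
  #4 SA[4]=11  'ahhacbehcadeefhgeed'
  #5 SA[5]=5  'bagegfahhacbehcadeefhgeed'
  #6 SA[6]=16  'behcadeefhgeed'
  #7 SA[7]=19  'cadeefhgeed'
  #8 SA[8]=15  'cbehcadeefhgeed'
  #9 SA[9]=0  'cdahdbagegfahhacbehcadeefhgeed'
  #10 SA[10]=29  'd'
  #11 SA[11]=1  'dahdbagegfahhacbehcadeefhgeed'
  #12 SA[12]=4  'dbagegfahhacbehcadeefhgeed'
  #13 SA[13]=21  'deefhgeed'
  #14 SA[14]=28  'ed'
  #15 SA[15]=27  'eed'
  #16 SA[16]=22  'eefhgeed'
  #17 SA[17]=23  'efhgeed'
  #18 SA[18]=8  'egfahhacbehcadeefhgeed'
  #19 SA[19]=17  'ehcadeefhgeed'
  #20 SA[20]=10  'fahhacbehcadeefhgeed'
  #21 SA[21]=24  'fhgeed'
  #22 SA[22]=26  'geed'
  #23 SA[23]=7  'gegfahhacbehcadeefhgeed'
  #24 SA[24]=9  'gfahhacbehcadeefhgeed'
  #25 SA[25]=13  'hacbehcadeefhgeed'
  #26 SA[26]=18  'hcadeefhgeed'
  #27 SA[27]=3  'hdbagegfahhacbehcadeefhgeed'
  #28 SA[28]=25  'hgeed'
  #29 SA[29]=12  'hhacbehcadeefhgeed'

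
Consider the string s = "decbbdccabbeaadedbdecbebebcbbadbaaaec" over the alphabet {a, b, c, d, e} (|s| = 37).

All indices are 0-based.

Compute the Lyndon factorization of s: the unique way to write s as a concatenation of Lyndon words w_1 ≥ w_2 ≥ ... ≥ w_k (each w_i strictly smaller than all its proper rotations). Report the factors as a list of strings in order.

emit factor 1: 'de' (i=0, period=2)
emit factor 2: 'c' (i=2, period=1)
emit factor 3: 'bbdcc' (i=3, period=5)
emit factor 4: 'abbe' (i=8, period=4)
emit factor 5: 'aadedbdecbebebcbbadb' (i=12, period=20)
emit factor 6: 'aaaec' (i=32, period=5)

["de", "c", "bbdcc", "abbe", "aadedbdecbebebcbbadb", "aaaec"]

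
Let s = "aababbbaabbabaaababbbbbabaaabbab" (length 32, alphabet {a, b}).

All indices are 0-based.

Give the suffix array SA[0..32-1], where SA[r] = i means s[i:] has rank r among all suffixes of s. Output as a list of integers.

rank→(start, suffix):
  0 → (13, 'aaababbbbbabaaabbab')
  1 → (25, 'aaabbab')
  2 → (0, 'aababbbaabbabaaababbbbbabaaabbab')
  3 → (14, 'aababbbbbabaaabbab')
  4 → (26, 'aabbab')
  5 → (7, 'aabbabaaababbbbbabaaabbab')
  6 → (30, 'ab')
  7 → (11, 'abaaababbbbbabaaabbab')
  8 → (23, 'abaaabbab')
  9 → (1, 'ababbbaabbabaaababbbbbabaaabbab')
  10 → (15, 'ababbbbbabaaabbab')
  11 → (27, 'abbab')
  12 → (8, 'abbabaaababbbbbabaaabbab')
  13 → (3, 'abbbaabbabaaababbbbbabaaabbab')
  14 → (17, 'abbbbbabaaabbab')
  15 → (31, 'b')
  16 → (12, 'baaababbbbbabaaabbab')
  17 → (24, 'baaabbab')
  18 → (6, 'baabbabaaababbbbbabaaabbab')
  19 → (29, 'bab')
  20 → (10, 'babaaababbbbbabaaabbab')
  21 → (22, 'babaaabbab')
  22 → (2, 'babbbaabbabaaababbbbbabaaabbab')
  23 → (16, 'babbbbbabaaabbab')
  24 → (5, 'bbaabbabaaababbbbbabaaabbab')
  25 → (28, 'bbab')
  26 → (9, 'bbabaaababbbbbabaaabbab')
  27 → (21, 'bbabaaabbab')
  28 → (4, 'bbbaabbabaaababbbbbabaaabbab')
  29 → (20, 'bbbabaaabbab')
  30 → (19, 'bbbbabaaabbab')
  31 → (18, 'bbbbbabaaabbab')

[13, 25, 0, 14, 26, 7, 30, 11, 23, 1, 15, 27, 8, 3, 17, 31, 12, 24, 6, 29, 10, 22, 2, 16, 5, 28, 9, 21, 4, 20, 19, 18]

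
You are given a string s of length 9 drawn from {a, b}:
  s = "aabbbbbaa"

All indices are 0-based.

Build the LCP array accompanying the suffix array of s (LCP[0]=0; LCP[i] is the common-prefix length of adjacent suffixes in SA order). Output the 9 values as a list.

rank→(start, suffix):
  0 → (8, 'a')
  1 → (7, 'aa')
  2 → (0, 'aabbbbbaa')
  3 → (1, 'abbbbbaa')
  4 → (6, 'baa')
  5 → (5, 'bbaa')
  6 → (4, 'bbbaa')
  7 → (3, 'bbbbaa')
  8 → (2, 'bbbbbaa')

SA = [8, 7, 0, 1, 6, 5, 4, 3, 2]
rank  pair      lcp
   1  s[8:],s[7:]  1  'a'
   2  s[7:],s[0:]  2  'aa'
   3  s[0:],s[1:]  1  'a'
   4  s[1:],s[6:]  0  ''
   5  s[6:],s[5:]  1  'b'
   6  s[5:],s[4:]  2  'bb'
   7  s[4:],s[3:]  3  'bbb'
   8  s[3:],s[2:]  4  'bbbb'

[0, 1, 2, 1, 0, 1, 2, 3, 4]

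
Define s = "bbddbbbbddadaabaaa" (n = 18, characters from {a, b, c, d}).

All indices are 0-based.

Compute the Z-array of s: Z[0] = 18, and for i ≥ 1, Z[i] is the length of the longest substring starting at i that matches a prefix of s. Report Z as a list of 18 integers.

Z[0]=18
i=1: outside box; Z[1]=1 scan→box=[1,2)
i=2: outside box; Z[2]=0
i=3: outside box; Z[3]=0
i=4: outside box; Z[4]=2 scan→box=[4,6)
i=5: min(r-i=1, Z[1]=1)=1; Z[5]=2 scan→box=[5,7)
i=6: min(r-i=1, Z[1]=1)=1; Z[6]=4 scan→box=[6,10)
i=7: min(r-i=3, Z[1]=1)=1; Z[7]=1
i=8: min(r-i=2, Z[2]=0)=0; Z[8]=0
i=9: min(r-i=1, Z[3]=0)=0; Z[9]=0
i=10: outside box; Z[10]=0
i=11: outside box; Z[11]=0
i=12: outside box; Z[12]=0
i=13: outside box; Z[13]=0
i=14: outside box; Z[14]=1 scan→box=[14,15)
i=15: outside box; Z[15]=0
i=16: outside box; Z[16]=0
i=17: outside box; Z[17]=0

[18, 1, 0, 0, 2, 2, 4, 1, 0, 0, 0, 0, 0, 0, 1, 0, 0, 0]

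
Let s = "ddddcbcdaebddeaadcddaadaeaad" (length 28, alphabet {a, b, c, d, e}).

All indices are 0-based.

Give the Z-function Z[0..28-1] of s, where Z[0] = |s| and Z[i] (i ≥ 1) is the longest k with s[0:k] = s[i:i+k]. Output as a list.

[28, 3, 2, 1, 0, 0, 0, 1, 0, 0, 0, 2, 1, 0, 0, 0, 1, 0, 2, 1, 0, 0, 1, 0, 0, 0, 0, 1]

Z[0]=28
i=1: outside box; Z[1]=3 scan→box=[1,4)
i=2: min(r-i=2, Z[1]=3)=2; Z[2]=2
i=3: min(r-i=1, Z[2]=2)=1; Z[3]=1
i=4: outside box; Z[4]=0
i=5: outside box; Z[5]=0
i=6: outside box; Z[6]=0
i=7: outside box; Z[7]=1 scan→box=[7,8)
i=8: outside box; Z[8]=0
i=9: outside box; Z[9]=0
i=10: outside box; Z[10]=0
i=11: outside box; Z[11]=2 scan→box=[11,13)
i=12: min(r-i=1, Z[1]=3)=1; Z[12]=1
i=13: outside box; Z[13]=0
i=14: outside box; Z[14]=0
i=15: outside box; Z[15]=0
i=16: outside box; Z[16]=1 scan→box=[16,17)
i=17: outside box; Z[17]=0
i=18: outside box; Z[18]=2 scan→box=[18,20)
i=19: min(r-i=1, Z[1]=3)=1; Z[19]=1
i=20: outside box; Z[20]=0
i=21: outside box; Z[21]=0
i=22: outside box; Z[22]=1 scan→box=[22,23)
i=23: outside box; Z[23]=0
i=24: outside box; Z[24]=0
i=25: outside box; Z[25]=0
i=26: outside box; Z[26]=0
i=27: outside box; Z[27]=1 scan→box=[27,28)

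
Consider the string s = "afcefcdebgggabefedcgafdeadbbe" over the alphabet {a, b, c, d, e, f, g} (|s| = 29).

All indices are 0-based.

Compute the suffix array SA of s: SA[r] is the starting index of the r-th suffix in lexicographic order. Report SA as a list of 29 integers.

[12, 24, 0, 20, 26, 27, 13, 8, 5, 2, 18, 25, 17, 22, 6, 28, 23, 7, 16, 3, 14, 4, 1, 21, 15, 11, 19, 10, 9]

sorted suffixes:
  #0 SA[0]=12  'abefedcgafdeadbbe'
  #1 SA[1]=24  'adbbe'
  #2 SA[2]=0  'afcefcdebgggabefedcgafdeadbbe'
  #3 SA[3]=20  'afdeadbbe'
  #4 SA[4]=26  'bbe'
  #5 SA[5]=27  'be'
  #6 SA[6]=13  'befedcgafdeadbbe'
  #7 SA[7]=8  'bgggabefedcgafdeadbbe'
  #8 SA[8]=5  'cdebgggabefedcgafdeadbbe'
  #9 SA[9]=2  'cefcdebgggabefedcgafdeadbbe'
  #10 SA[10]=18  'cgafdeadbbe'
  #11 SA[11]=25  'dbbe'
  #12 SA[12]=17  'dcgafdeadbbe'
  #13 SA[13]=22  'deadbbe'
  #14 SA[14]=6  'debgggabefedcgafdeadbbe'
  #15 SA[15]=28  'e'
  #16 SA[16]=23  'eadbbe'
  #17 SA[17]=7  'ebgggabefedcgafdeadbbe'
  #18 SA[18]=16  'edcgafdeadbbe'
  #19 SA[19]=3  'efcdebgggabefedcgafdeadbbe'
  #20 SA[20]=14  'efedcgafdeadbbe'
  #21 SA[21]=4  'fcdebgggabefedcgafdeadbbe'
  #22 SA[22]=1  'fcefcdebgggabefedcgafdeadbbe'
  #23 SA[23]=21  'fdeadbbe'
  #24 SA[24]=15  'fedcgafdeadbbe'
  #25 SA[25]=11  'gabefedcgafdeadbbe'
  #26 SA[26]=19  'gafdeadbbe'
  #27 SA[27]=10  'ggabefedcgafdeadbbe'
  #28 SA[28]=9  'gggabefedcgafdeadbbe'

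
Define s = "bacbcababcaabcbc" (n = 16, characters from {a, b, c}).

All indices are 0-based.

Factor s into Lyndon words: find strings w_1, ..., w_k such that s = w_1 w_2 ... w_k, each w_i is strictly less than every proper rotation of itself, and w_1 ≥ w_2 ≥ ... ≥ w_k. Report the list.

emit factor 1: 'b' (i=0, period=1)
emit factor 2: 'acbc' (i=1, period=4)
emit factor 3: 'ababc' (i=5, period=5)
emit factor 4: 'aabcbc' (i=10, period=6)

["b", "acbc", "ababc", "aabcbc"]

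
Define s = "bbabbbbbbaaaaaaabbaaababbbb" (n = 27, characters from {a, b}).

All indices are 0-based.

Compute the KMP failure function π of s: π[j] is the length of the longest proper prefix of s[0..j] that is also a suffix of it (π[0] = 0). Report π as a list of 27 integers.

[0, 1, 0, 1, 2, 2, 2, 2, 2, 3, 0, 0, 0, 0, 0, 0, 1, 2, 3, 0, 0, 1, 0, 1, 2, 2, 2]

π[0] = 0
j=1 s[j]='b': π[1]=1 (border 'b')
j=2 s[j]='a': k: 1→0; π[2]=0 (border '')
j=3 s[j]='b': π[3]=1 (border 'b')
j=4 s[j]='b': π[4]=2 (border 'bb')
j=5 s[j]='b': k: 2→1; π[5]=2 (border 'bb')
j=6 s[j]='b': k: 2→1; π[6]=2 (border 'bb')
j=7 s[j]='b': k: 2→1; π[7]=2 (border 'bb')
j=8 s[j]='b': k: 2→1; π[8]=2 (border 'bb')
j=9 s[j]='a': π[9]=3 (border 'bba')
j=10 s[j]='a': k: 3→0; π[10]=0 (border '')
j=11 s[j]='a': π[11]=0 (border '')
j=12 s[j]='a': π[12]=0 (border '')
j=13 s[j]='a': π[13]=0 (border '')
j=14 s[j]='a': π[14]=0 (border '')
j=15 s[j]='a': π[15]=0 (border '')
j=16 s[j]='b': π[16]=1 (border 'b')
j=17 s[j]='b': π[17]=2 (border 'bb')
j=18 s[j]='a': π[18]=3 (border 'bba')
j=19 s[j]='a': k: 3→0; π[19]=0 (border '')
j=20 s[j]='a': π[20]=0 (border '')
j=21 s[j]='b': π[21]=1 (border 'b')
j=22 s[j]='a': k: 1→0; π[22]=0 (border '')
j=23 s[j]='b': π[23]=1 (border 'b')
j=24 s[j]='b': π[24]=2 (border 'bb')
j=25 s[j]='b': k: 2→1; π[25]=2 (border 'bb')
j=26 s[j]='b': k: 2→1; π[26]=2 (border 'bb')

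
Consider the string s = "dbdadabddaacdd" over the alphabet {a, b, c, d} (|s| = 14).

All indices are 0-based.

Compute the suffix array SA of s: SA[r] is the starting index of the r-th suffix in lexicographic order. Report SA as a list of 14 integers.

[9, 5, 10, 3, 1, 6, 11, 13, 8, 4, 2, 0, 12, 7]

sorted suffixes:
  #0 SA[0]=9  'aacdd'
  #1 SA[1]=5  'abddaacdd'
  #2 SA[2]=10  'acdd'
  #3 SA[3]=3  'adabddaacdd'
  #4 SA[4]=1  'bdadabddaacdd'
  #5 SA[5]=6  'bddaacdd'
  #6 SA[6]=11  'cdd'
  #7 SA[7]=13  'd'
  #8 SA[8]=8  'daacdd'
  #9 SA[9]=4  'dabddaacdd'
  #10 SA[10]=2  'dadabddaacdd'
  #11 SA[11]=0  'dbdadabddaacdd'
  #12 SA[12]=12  'dd'
  #13 SA[13]=7  'ddaacdd'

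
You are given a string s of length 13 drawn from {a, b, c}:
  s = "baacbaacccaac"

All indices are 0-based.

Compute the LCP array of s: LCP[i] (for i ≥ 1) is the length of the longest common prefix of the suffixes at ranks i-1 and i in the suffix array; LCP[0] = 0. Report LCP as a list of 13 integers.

[0, 3, 3, 1, 2, 2, 0, 4, 0, 1, 1, 1, 2]

sorted suffixes:
  #0 SA[0]=10  'aac'
  #1 SA[1]=1  'aacbaacccaac'
  #2 SA[2]=5  'aacccaac'
  #3 SA[3]=11  'ac'
  #4 SA[4]=2  'acbaacccaac'
  #5 SA[5]=6  'acccaac'
  #6 SA[6]=0  'baacbaacccaac'
  #7 SA[7]=4  'baacccaac'
  #8 SA[8]=12  'c'
  #9 SA[9]=9  'caac'
  #10 SA[10]=3  'cbaacccaac'
  #11 SA[11]=8  'ccaac'
  #12 SA[12]=7  'cccaac'

SA = [10, 1, 5, 11, 2, 6, 0, 4, 12, 9, 3, 8, 7]
[i] adj suffixes → lcp
  [1] 10/1 → 3 ('aac')
  [2] 1/5 → 3 ('aac')
  [3] 5/11 → 1 ('a')
  [4] 11/2 → 2 ('ac')
  [5] 2/6 → 2 ('ac')
  [6] 6/0 → 0 ('')
  [7] 0/4 → 4 ('baac')
  [8] 4/12 → 0 ('')
  [9] 12/9 → 1 ('c')
  [10] 9/3 → 1 ('c')
  [11] 3/8 → 1 ('c')
  [12] 8/7 → 2 ('cc')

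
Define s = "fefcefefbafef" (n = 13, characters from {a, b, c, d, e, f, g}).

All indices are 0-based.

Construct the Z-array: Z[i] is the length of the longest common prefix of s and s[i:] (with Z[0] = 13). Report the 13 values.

Z[0]=13
i=1: fresh scan; Z[1]=0
i=2: fresh scan; Z[2]=1 grow→box=[2,3)
i=3: fresh scan; Z[3]=0
i=4: fresh scan; Z[4]=0
i=5: fresh scan; Z[5]=3 grow→box=[5,8)
i=6: min(r-i=2, Z[1]=0)=0; Z[6]=0
i=7: min(r-i=1, Z[2]=1)=1; Z[7]=1
i=8: fresh scan; Z[8]=0
i=9: fresh scan; Z[9]=0
i=10: fresh scan; Z[10]=3 grow→box=[10,13)
i=11: min(r-i=2, Z[1]=0)=0; Z[11]=0
i=12: min(r-i=1, Z[2]=1)=1; Z[12]=1

[13, 0, 1, 0, 0, 3, 0, 1, 0, 0, 3, 0, 1]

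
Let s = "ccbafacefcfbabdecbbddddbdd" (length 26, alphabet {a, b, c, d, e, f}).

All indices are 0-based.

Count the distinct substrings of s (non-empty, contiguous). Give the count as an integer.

rank→(start, suffix):
  0 → (12, 'abdecbbddddbdd')
  1 → (5, 'acefcfbabdecbbddddbdd')
  2 → (3, 'afacefcfbabdecbbddddbdd')
  3 → (11, 'babdecbbddddbdd')
  4 → (2, 'bafacefcfbabdecbbddddbdd')
  5 → (17, 'bbddddbdd')
  6 → (23, 'bdd')
  7 → (18, 'bddddbdd')
  8 → (13, 'bdecbbddddbdd')
  9 → (1, 'cbafacefcfbabdecbbddddbdd')
  10 → (16, 'cbbddddbdd')
  11 → (0, 'ccbafacefcfbabdecbbddddbdd')
  12 → (6, 'cefcfbabdecbbddddbdd')
  13 → (9, 'cfbabdecbbddddbdd')
  14 → (25, 'd')
  15 → (22, 'dbdd')
  16 → (24, 'dd')
  17 → (21, 'ddbdd')
  18 → (20, 'dddbdd')
  19 → (19, 'ddddbdd')
  20 → (14, 'decbbddddbdd')
  21 → (15, 'ecbbddddbdd')
  22 → (7, 'efcfbabdecbbddddbdd')
  23 → (4, 'facefcfbabdecbbddddbdd')
  24 → (10, 'fbabdecbbddddbdd')
  25 → (8, 'fcfbabdecbbddddbdd')

SA = [12, 5, 3, 11, 2, 17, 23, 18, 13, 1, 16, 0, 6, 9, 25, 22, 24, 21, 20, 19, 14, 15, 7, 4, 10, 8]
rank  pair      lcp
   1  s[12:],s[5:]  1  'a'
   2  s[5:],s[3:]  1  'a'
   3  s[3:],s[11:]  0  ''
   4  s[11:],s[2:]  2  'ba'
   5  s[2:],s[17:]  1  'b'
   6  s[17:],s[23:]  1  'b'
   7  s[23:],s[18:]  3  'bdd'
   8  s[18:],s[13:]  2  'bd'
   9  s[13:],s[1:]  0  ''
  10  s[1:],s[16:]  2  'cb'
  11  s[16:],s[0:]  1  'c'
  12  s[0:],s[6:]  1  'c'
  13  s[6:],s[9:]  1  'c'
  14  s[9:],s[25:]  0  ''
  15  s[25:],s[22:]  1  'd'
  16  s[22:],s[24:]  1  'd'
  17  s[24:],s[21:]  2  'dd'
  18  s[21:],s[20:]  2  'dd'
  19  s[20:],s[19:]  3  'ddd'
  20  s[19:],s[14:]  1  'd'
  21  s[14:],s[15:]  0  ''
  22  s[15:],s[7:]  1  'e'
  23  s[7:],s[4:]  0  ''
  24  s[4:],s[10:]  1  'f'
  25  s[10:],s[8:]  1  'f'

n(n+1)/2 = 26·27/2 = 351
Σ LCP = 0 + 1 + 1 + 0 + 2 + 1 + 1 + 3 + 2 + 0 + 2 + 1 + 1 + 1 + 0 + 1 + 1 + 2 + 2 + 3 + 1 + 0 + 1 + 0 + 1 + 1 = 29
distinct = 351 − 29 = 322

322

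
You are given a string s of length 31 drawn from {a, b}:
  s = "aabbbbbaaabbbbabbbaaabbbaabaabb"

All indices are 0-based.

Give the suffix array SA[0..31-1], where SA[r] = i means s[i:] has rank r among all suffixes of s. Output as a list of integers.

rank | idx | suffix
   0 |  18 | aaabbbaabaabb
   1 |   7 | aaabbbbabbbaaabbbaabaabb
   2 |  24 | aabaabb
   3 |  27 | aabb
   4 |  19 | aabbbaabaabb
   5 |   8 | aabbbbabbbaaabbbaabaabb
   6 |   0 | aabbbbbaaabbbbabbbaaabbbaabaabb
   7 |  25 | abaabb
   8 |  28 | abb
   9 |  14 | abbbaaabbbaabaabb
  10 |  20 | abbbaabaabb
  11 |   9 | abbbbabbbaaabbbaabaabb
  12 |   1 | abbbbbaaabbbbabbbaaabbbaabaabb
  13 |  30 | b
  14 |  17 | baaabbbaabaabb
  15 |   6 | baaabbbbabbbaaabbbaabaabb
  16 |  23 | baabaabb
  17 |  26 | baabb
  18 |  13 | babbbaaabbbaabaabb
  19 |  29 | bb
  20 |  16 | bbaaabbbaabaabb
  21 |   5 | bbaaabbbbabbbaaabbbaabaabb
  22 |  22 | bbaabaabb
  23 |  12 | bbabbbaaabbbaabaabb
  24 |  15 | bbbaaabbbaabaabb
  25 |   4 | bbbaaabbbbabbbaaabbbaabaabb
  26 |  21 | bbbaabaabb
  27 |  11 | bbbabbbaaabbbaabaabb
  28 |   3 | bbbbaaabbbbabbbaaabbbaabaabb
  29 |  10 | bbbbabbbaaabbbaabaabb
  30 |   2 | bbbbbaaabbbbabbbaaabbbaabaabb

[18, 7, 24, 27, 19, 8, 0, 25, 28, 14, 20, 9, 1, 30, 17, 6, 23, 26, 13, 29, 16, 5, 22, 12, 15, 4, 21, 11, 3, 10, 2]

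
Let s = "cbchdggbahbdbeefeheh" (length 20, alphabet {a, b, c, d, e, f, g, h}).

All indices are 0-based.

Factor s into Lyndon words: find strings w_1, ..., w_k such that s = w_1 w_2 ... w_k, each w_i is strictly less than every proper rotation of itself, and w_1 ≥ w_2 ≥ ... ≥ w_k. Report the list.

emit factor 1: 'c' (i=0, period=1)
emit factor 2: 'bchdgg' (i=1, period=6)
emit factor 3: 'b' (i=7, period=1)
emit factor 4: 'ahbdbeefeheh' (i=8, period=12)

["c", "bchdgg", "b", "ahbdbeefeheh"]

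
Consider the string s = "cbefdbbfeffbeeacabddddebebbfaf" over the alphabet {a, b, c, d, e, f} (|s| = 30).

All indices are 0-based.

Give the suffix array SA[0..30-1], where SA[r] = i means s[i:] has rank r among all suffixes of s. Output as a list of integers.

rank | idx | suffix
   0 |  16 | abddddebebbfaf
   1 |  14 | acabddddebebbfaf
   2 |  28 | af
   3 |  25 | bbfaf
   4 |   5 | bbfeffbeeacabddddebebbfaf
   5 |  17 | bddddebebbfaf
   6 |  23 | bebbfaf
   7 |  11 | beeacabddddebebbfaf
   8 |   1 | befdbbfeffbeeacabddddebebbfaf
   9 |  26 | bfaf
  10 |   6 | bfeffbeeacabddddebebbfaf
  11 |  15 | cabddddebebbfaf
  12 |   0 | cbefdbbfeffbeeacabddddebebbfaf
  13 |   4 | dbbfeffbeeacabddddebebbfaf
  14 |  18 | ddddebebbfaf
  15 |  19 | dddebebbfaf
  16 |  20 | ddebebbfaf
  17 |  21 | debebbfaf
  18 |  13 | eacabddddebebbfaf
  19 |  24 | ebbfaf
  20 |  22 | ebebbfaf
  21 |  12 | eeacabddddebebbfaf
  22 |   2 | efdbbfeffbeeacabddddebebbfaf
  23 |   8 | effbeeacabddddebebbfaf
  24 |  29 | f
  25 |  27 | faf
  26 |  10 | fbeeacabddddebebbfaf
  27 |   3 | fdbbfeffbeeacabddddebebbfaf
  28 |   7 | feffbeeacabddddebebbfaf
  29 |   9 | ffbeeacabddddebebbfaf

[16, 14, 28, 25, 5, 17, 23, 11, 1, 26, 6, 15, 0, 4, 18, 19, 20, 21, 13, 24, 22, 12, 2, 8, 29, 27, 10, 3, 7, 9]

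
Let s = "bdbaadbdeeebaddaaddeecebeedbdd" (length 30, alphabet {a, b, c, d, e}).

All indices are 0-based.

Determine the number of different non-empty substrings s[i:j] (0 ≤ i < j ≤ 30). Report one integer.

421

rank | idx | suffix
   0 |   3 | aadbdeeebaddaaddeecebeedbdd
   1 |  15 | aaddeecebeedbdd
   2 |   4 | adbdeeebaddaaddeecebeedbdd
   3 |  12 | addaaddeecebeedbdd
   4 |  16 | addeecebeedbdd
   5 |   2 | baadbdeeebaddaaddeecebeedbdd
   6 |  11 | baddaaddeecebeedbdd
   7 |   0 | bdbaadbdeeebaddaaddeecebeedbdd
   8 |  27 | bdd
   9 |   6 | bdeeebaddaaddeecebeedbdd
  10 |  23 | beedbdd
  11 |  21 | cebeedbdd
  12 |  29 | d
  13 |  14 | daaddeecebeedbdd
  14 |   1 | dbaadbdeeebaddaaddeecebeedbdd
  15 |  26 | dbdd
  16 |   5 | dbdeeebaddaaddeecebeedbdd
  17 |  28 | dd
  18 |  13 | ddaaddeecebeedbdd
  19 |  17 | ddeecebeedbdd
  20 |  18 | deecebeedbdd
  21 |   7 | deeebaddaaddeecebeedbdd
  22 |  10 | ebaddaaddeecebeedbdd
  23 |  22 | ebeedbdd
  24 |  20 | ecebeedbdd
  25 |  25 | edbdd
  26 |   9 | eebaddaaddeecebeedbdd
  27 |  19 | eecebeedbdd
  28 |  24 | eedbdd
  29 |   8 | eeebaddaaddeecebeedbdd

SA = [3, 15, 4, 12, 16, 2, 11, 0, 27, 6, 23, 21, 29, 14, 1, 26, 5, 28, 13, 17, 18, 7, 10, 22, 20, 25, 9, 19, 24, 8]
rank  pair      lcp
   1  s[3:],s[15:]  3  'aad'
   2  s[15:],s[4:]  1  'a'
   3  s[4:],s[12:]  2  'ad'
   4  s[12:],s[16:]  3  'add'
   5  s[16:],s[2:]  0  ''
   6  s[2:],s[11:]  2  'ba'
   7  s[11:],s[0:]  1  'b'
   8  s[0:],s[27:]  2  'bd'
   9  s[27:],s[6:]  2  'bd'
  10  s[6:],s[23:]  1  'b'
  11  s[23:],s[21:]  0  ''
  12  s[21:],s[29:]  0  ''
  13  s[29:],s[14:]  1  'd'
  14  s[14:],s[1:]  1  'd'
  15  s[1:],s[26:]  2  'db'
  16  s[26:],s[5:]  3  'dbd'
  17  s[5:],s[28:]  1  'd'
  18  s[28:],s[13:]  2  'dd'
  19  s[13:],s[17:]  2  'dd'
  20  s[17:],s[18:]  1  'd'
  21  s[18:],s[7:]  3  'dee'
  22  s[7:],s[10:]  0  ''
  23  s[10:],s[22:]  2  'eb'
  24  s[22:],s[20:]  1  'e'
  25  s[20:],s[25:]  1  'e'
  26  s[25:],s[9:]  1  'e'
  27  s[9:],s[19:]  2  'ee'
  28  s[19:],s[24:]  2  'ee'
  29  s[24:],s[8:]  2  'ee'

n(n+1)/2 = 30·31/2 = 465
Σ LCP = 0 + 3 + 1 + 2 + 3 + 0 + 2 + 1 + 2 + 2 + 1 + 0 + 0 + 1 + 1 + 2 + 3 + 1 + 2 + 2 + 1 + 3 + 0 + 2 + 1 + 1 + 1 + 2 + 2 + 2 = 44
distinct = 465 − 44 = 421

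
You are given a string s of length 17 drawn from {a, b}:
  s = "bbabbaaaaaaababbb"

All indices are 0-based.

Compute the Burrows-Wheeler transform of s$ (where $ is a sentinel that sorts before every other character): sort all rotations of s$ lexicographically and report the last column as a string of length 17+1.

bbaaaaaabbbbbaba$a

rank  rotation            last
    0  $bbabbaaaaaaababbb  b
    1  aaaaaaababbb$bbabb  b
    2  aaaaaababbb$bbabba  a
    3  aaaaababbb$bbabbaa  a
    4  aaaababbb$bbabbaaa  a
    5  aaababbb$bbabbaaaa  a
    6  aababbb$bbabbaaaaa  a
    7  ababbb$bbabbaaaaaa  a
    8  abbaaaaaaababbb$bb  b
    9  abbb$bbabbaaaaaaab  b
   10  b$bbabbaaaaaaababb  b
   11  baaaaaaababbb$bbab  b
   12  babbaaaaaaababbb$b  b
   13  babbb$bbabbaaaaaaa  a
   14  bb$bbabbaaaaaaabab  b
   15  bbaaaaaaababbb$bba  a
   16  bbabbaaaaaaababbb$  $
   17  bbb$bbabbaaaaaaaba  a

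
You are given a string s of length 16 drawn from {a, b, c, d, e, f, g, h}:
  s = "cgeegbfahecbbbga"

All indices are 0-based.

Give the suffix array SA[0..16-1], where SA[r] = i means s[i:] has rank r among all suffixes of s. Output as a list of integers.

[15, 7, 11, 12, 5, 13, 10, 0, 9, 2, 3, 6, 14, 4, 1, 8]

sorted suffixes:
  #0 SA[0]=15  'a'
  #1 SA[1]=7  'ahecbbbga'
  #2 SA[2]=11  'bbbga'
  #3 SA[3]=12  'bbga'
  #4 SA[4]=5  'bfahecbbbga'
  #5 SA[5]=13  'bga'
  #6 SA[6]=10  'cbbbga'
  #7 SA[7]=0  'cgeegbfahecbbbga'
  #8 SA[8]=9  'ecbbbga'
  #9 SA[9]=2  'eegbfahecbbbga'
  #10 SA[10]=3  'egbfahecbbbga'
  #11 SA[11]=6  'fahecbbbga'
  #12 SA[12]=14  'ga'
  #13 SA[13]=4  'gbfahecbbbga'
  #14 SA[14]=1  'geegbfahecbbbga'
  #15 SA[15]=8  'hecbbbga'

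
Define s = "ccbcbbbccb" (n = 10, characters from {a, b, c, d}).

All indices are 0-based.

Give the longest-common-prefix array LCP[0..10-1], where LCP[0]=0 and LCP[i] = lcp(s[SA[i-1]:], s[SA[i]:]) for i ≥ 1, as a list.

rank | idx | suffix
   0 |   9 | b
   1 |   4 | bbbccb
   2 |   5 | bbccb
   3 |   2 | bcbbbccb
   4 |   6 | bccb
   5 |   8 | cb
   6 |   3 | cbbbccb
   7 |   1 | cbcbbbccb
   8 |   7 | ccb
   9 |   0 | ccbcbbbccb

SA = [9, 4, 5, 2, 6, 8, 3, 1, 7, 0]
[i] adj suffixes → lcp
  [1] 9/4 → 1 ('b')
  [2] 4/5 → 2 ('bb')
  [3] 5/2 → 1 ('b')
  [4] 2/6 → 2 ('bc')
  [5] 6/8 → 0 ('')
  [6] 8/3 → 2 ('cb')
  [7] 3/1 → 2 ('cb')
  [8] 1/7 → 1 ('c')
  [9] 7/0 → 3 ('ccb')

[0, 1, 2, 1, 2, 0, 2, 2, 1, 3]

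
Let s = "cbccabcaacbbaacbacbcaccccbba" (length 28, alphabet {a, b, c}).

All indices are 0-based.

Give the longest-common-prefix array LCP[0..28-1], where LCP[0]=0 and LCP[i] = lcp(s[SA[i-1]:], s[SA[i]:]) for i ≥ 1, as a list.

[0, 1, 4, 1, 1, 3, 3, 2, 0, 2, 2, 1, 3, 1, 3, 2, 0, 2, 2, 1, 2, 4, 2, 3, 1, 2, 2, 3]

sorted suffixes:
  #0 SA[0]=27  'a'
  #1 SA[1]=12  'aacbacbcaccccbba'
  #2 SA[2]=7  'aacbbaacbacbcaccccbba'
  #3 SA[3]=4  'abcaacbbaacbacbcaccccbba'
  #4 SA[4]=13  'acbacbcaccccbba'
  #5 SA[5]=8  'acbbaacbacbcaccccbba'
  #6 SA[6]=16  'acbcaccccbba'
  #7 SA[7]=20  'accccbba'
  #8 SA[8]=26  'ba'
  #9 SA[9]=11  'baacbacbcaccccbba'
  #10 SA[10]=15  'bacbcaccccbba'
  #11 SA[11]=25  'bba'
  #12 SA[12]=10  'bbaacbacbcaccccbba'
  #13 SA[13]=5  'bcaacbbaacbacbcaccccbba'
  #14 SA[14]=18  'bcaccccbba'
  #15 SA[15]=1  'bccabcaacbbaacbacbcaccccbba'
  #16 SA[16]=6  'caacbbaacbacbcaccccbba'
  #17 SA[17]=3  'cabcaacbbaacbacbcaccccbba'
  #18 SA[18]=19  'caccccbba'
  #19 SA[19]=14  'cbacbcaccccbba'
  #20 SA[20]=24  'cbba'
  #21 SA[21]=9  'cbbaacbacbcaccccbba'
  #22 SA[22]=17  'cbcaccccbba'
  #23 SA[23]=0  'cbccabcaacbbaacbacbcaccccbba'
  #24 SA[24]=2  'ccabcaacbbaacbacbcaccccbba'
  #25 SA[25]=23  'ccbba'
  #26 SA[26]=22  'cccbba'
  #27 SA[27]=21  'ccccbba'

SA = [27, 12, 7, 4, 13, 8, 16, 20, 26, 11, 15, 25, 10, 5, 18, 1, 6, 3, 19, 14, 24, 9, 17, 0, 2, 23, 22, 21]
[i] adj suffixes → lcp
  [1] 27/12 → 1 ('a')
  [2] 12/7 → 4 ('aacb')
  [3] 7/4 → 1 ('a')
  [4] 4/13 → 1 ('a')
  [5] 13/8 → 3 ('acb')
  [6] 8/16 → 3 ('acb')
  [7] 16/20 → 2 ('ac')
  [8] 20/26 → 0 ('')
  [9] 26/11 → 2 ('ba')
  [10] 11/15 → 2 ('ba')
  [11] 15/25 → 1 ('b')
  [12] 25/10 → 3 ('bba')
  [13] 10/5 → 1 ('b')
  [14] 5/18 → 3 ('bca')
  [15] 18/1 → 2 ('bc')
  [16] 1/6 → 0 ('')
  [17] 6/3 → 2 ('ca')
  [18] 3/19 → 2 ('ca')
  [19] 19/14 → 1 ('c')
  [20] 14/24 → 2 ('cb')
  [21] 24/9 → 4 ('cbba')
  [22] 9/17 → 2 ('cb')
  [23] 17/0 → 3 ('cbc')
  [24] 0/2 → 1 ('c')
  [25] 2/23 → 2 ('cc')
  [26] 23/22 → 2 ('cc')
  [27] 22/21 → 3 ('ccc')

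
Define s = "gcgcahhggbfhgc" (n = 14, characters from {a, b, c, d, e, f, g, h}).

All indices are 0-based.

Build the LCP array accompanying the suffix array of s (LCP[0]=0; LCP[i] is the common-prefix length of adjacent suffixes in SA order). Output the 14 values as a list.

sorted suffixes:
  #0 SA[0]=4  'ahhggbfhgc'
  #1 SA[1]=9  'bfhgc'
  #2 SA[2]=13  'c'
  #3 SA[3]=3  'cahhggbfhgc'
  #4 SA[4]=1  'cgcahhggbfhgc'
  #5 SA[5]=10  'fhgc'
  #6 SA[6]=8  'gbfhgc'
  #7 SA[7]=12  'gc'
  #8 SA[8]=2  'gcahhggbfhgc'
  #9 SA[9]=0  'gcgcahhggbfhgc'
  #10 SA[10]=7  'ggbfhgc'
  #11 SA[11]=11  'hgc'
  #12 SA[12]=6  'hggbfhgc'
  #13 SA[13]=5  'hhggbfhgc'

SA = [4, 9, 13, 3, 1, 10, 8, 12, 2, 0, 7, 11, 6, 5]
[i] adj suffixes → lcp
  [1] 4/9 → 0 ('')
  [2] 9/13 → 0 ('')
  [3] 13/3 → 1 ('c')
  [4] 3/1 → 1 ('c')
  [5] 1/10 → 0 ('')
  [6] 10/8 → 0 ('')
  [7] 8/12 → 1 ('g')
  [8] 12/2 → 2 ('gc')
  [9] 2/0 → 2 ('gc')
  [10] 0/7 → 1 ('g')
  [11] 7/11 → 0 ('')
  [12] 11/6 → 2 ('hg')
  [13] 6/5 → 1 ('h')

[0, 0, 0, 1, 1, 0, 0, 1, 2, 2, 1, 0, 2, 1]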